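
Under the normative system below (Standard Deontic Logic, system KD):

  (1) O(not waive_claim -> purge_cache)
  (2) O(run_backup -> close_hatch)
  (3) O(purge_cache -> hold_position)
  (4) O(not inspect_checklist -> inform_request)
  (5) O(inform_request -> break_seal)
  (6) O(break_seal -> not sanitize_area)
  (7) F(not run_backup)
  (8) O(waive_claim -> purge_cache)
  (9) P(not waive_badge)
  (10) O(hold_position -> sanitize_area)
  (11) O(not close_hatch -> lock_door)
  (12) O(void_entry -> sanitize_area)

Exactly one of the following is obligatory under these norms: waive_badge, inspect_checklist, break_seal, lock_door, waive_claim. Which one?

inspect_checklist

Premises 8 and 1 cover both cases: O(waive_claim -> purge_cache) and O(not waive_claim -> purge_cache). Since waive_claim ∨ not waive_claim is a tautology, O(purge_cache) follows.
From O(purge_cache) and premise 3, O(purge_cache -> hold_position), we obtain O(hold_position).
Premise 10 is O(hold_position -> sanitize_area); since O(hold_position), deontic closure gives O(sanitize_area).
Premise 6, O(break_seal -> not sanitize_area), contraposes to O(sanitize_area -> not break_seal); with O(sanitize_area) we get O(not break_seal).
The contrapositive of premise 5 (O(inform_request -> break_seal)) is O(not break_seal -> not inform_request), and O(not break_seal) is already established, so O(not inform_request).
The contrapositive of premise 4 (O(not inspect_checklist -> inform_request)) is O(not inform_request -> inspect_checklist), and O(not inform_request) is already established, so O(inspect_checklist).
So O(inspect_checklist) holds — inspect_checklist is obligatory. None of the other listed options is made obligatory by any chain of premises.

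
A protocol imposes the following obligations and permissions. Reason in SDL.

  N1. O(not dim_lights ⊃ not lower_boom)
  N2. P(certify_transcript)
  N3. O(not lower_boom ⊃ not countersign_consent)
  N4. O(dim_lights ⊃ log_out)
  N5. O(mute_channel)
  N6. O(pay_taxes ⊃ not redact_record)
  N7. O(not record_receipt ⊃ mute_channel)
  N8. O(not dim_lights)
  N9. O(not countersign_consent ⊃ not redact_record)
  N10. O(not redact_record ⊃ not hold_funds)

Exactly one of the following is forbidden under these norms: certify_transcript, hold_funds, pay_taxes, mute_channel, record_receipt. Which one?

Premise 8 gives O(not dim_lights).
Applying K to premise 1 (O(not dim_lights ⊃ not lower_boom)) and O(not dim_lights) yields O(not lower_boom).
With premise 3, O(not lower_boom ⊃ not countersign_consent), the K-axiom yields O(not countersign_consent).
Premise 9 is O(not countersign_consent ⊃ not redact_record); since O(not countersign_consent), deontic closure gives O(not redact_record).
Applying K to premise 10 (O(not redact_record ⊃ not hold_funds)) and O(not redact_record) yields O(not hold_funds).
So O(not hold_funds) holds, i.e. hold_funds is forbidden. None of the other listed options is forbidden under the premises.

hold_funds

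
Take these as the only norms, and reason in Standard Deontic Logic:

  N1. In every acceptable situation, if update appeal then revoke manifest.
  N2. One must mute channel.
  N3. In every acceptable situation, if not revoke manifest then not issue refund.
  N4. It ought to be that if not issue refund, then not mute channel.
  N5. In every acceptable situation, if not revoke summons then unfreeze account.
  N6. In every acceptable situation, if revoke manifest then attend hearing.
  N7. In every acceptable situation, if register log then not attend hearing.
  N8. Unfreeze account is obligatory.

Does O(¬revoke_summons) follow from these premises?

Premise 5 is O(¬revoke_summons → unfreeze_account); even if O(unfreeze_account) held, inferring O(¬revoke_summons) would be affirming the consequent — invalid.
No other premise forces O(¬revoke_summons). An ideal world satisfying every premise can still have ¬revoke_summons false, so O(¬revoke_summons) is not derivable.

No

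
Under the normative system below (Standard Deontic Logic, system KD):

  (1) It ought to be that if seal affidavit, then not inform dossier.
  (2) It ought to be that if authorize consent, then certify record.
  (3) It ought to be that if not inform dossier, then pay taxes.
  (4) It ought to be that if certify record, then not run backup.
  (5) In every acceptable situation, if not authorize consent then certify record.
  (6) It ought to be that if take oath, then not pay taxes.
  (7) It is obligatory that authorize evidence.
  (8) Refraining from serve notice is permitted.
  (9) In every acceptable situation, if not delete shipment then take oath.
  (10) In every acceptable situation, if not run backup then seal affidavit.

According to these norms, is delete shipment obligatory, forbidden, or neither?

By case analysis on authorize_consent: premise 2 gives O(authorize_consent → certify_record) and premise 5 gives O(¬authorize_consent → certify_record), so O(certify_record) either way.
Applying K to premise 4 (O(certify_record → ¬run_backup)) and O(certify_record) yields O(¬run_backup).
With premise 10, O(¬run_backup → seal_affidavit), the K-axiom yields O(seal_affidavit).
Premise 1 is O(seal_affidavit → ¬inform_dossier); since O(seal_affidavit), deontic closure gives O(¬inform_dossier).
Premise 3 is O(¬inform_dossier → pay_taxes); since O(¬inform_dossier), deontic closure gives O(pay_taxes).
Premise 6 is O(take_oath → ¬pay_taxes); contrapositively O(pay_taxes → ¬take_oath). Since O(pay_taxes) holds, K gives O(¬take_oath).
Premise 9 is O(¬delete_shipment → take_oath); contrapositively O(¬take_oath → delete_shipment). Since O(¬take_oath) holds, K gives O(delete_shipment).
Premises 7, 8 do not contribute to this derivation.
Hence delete_shipment is obligatory.

Obligatory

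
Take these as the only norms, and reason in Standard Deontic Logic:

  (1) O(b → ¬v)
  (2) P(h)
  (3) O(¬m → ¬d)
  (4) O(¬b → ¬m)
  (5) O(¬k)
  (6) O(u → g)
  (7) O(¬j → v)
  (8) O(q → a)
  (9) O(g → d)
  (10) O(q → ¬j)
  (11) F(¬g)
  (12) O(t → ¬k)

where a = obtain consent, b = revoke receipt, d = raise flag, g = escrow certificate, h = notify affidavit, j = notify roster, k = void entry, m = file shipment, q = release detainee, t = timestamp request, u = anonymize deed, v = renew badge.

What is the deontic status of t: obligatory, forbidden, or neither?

Premise 12 is O(t → ¬k); even if O(¬k) held, inferring O(t) would be affirming the consequent — invalid.
No premise or chain of K-axiom applications forces O(t), and none forces O(¬t). So t is neither obligatory nor forbidden under these norms.

Neither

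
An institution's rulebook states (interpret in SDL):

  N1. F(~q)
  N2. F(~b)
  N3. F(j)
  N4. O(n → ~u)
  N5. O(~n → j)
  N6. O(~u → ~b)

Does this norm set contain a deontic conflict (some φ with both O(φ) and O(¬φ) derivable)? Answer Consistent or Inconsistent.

Inconsistent

F(~b) at premise 2 means O(b).
The contrapositive of premise 6 (O(~u → ~b)) is O(b → u), and O(b) is already established, so O(u).
Premise 4, O(n → ~u), contraposes to O(u → ~n); with O(u) we get O(~n).
With premise 5, O(~n → j), the K-axiom yields O(j).
However, F(j) at premise 3 amounts to O(~j).
We now have both O(j) and O(~j) — j is simultaneously obligatory and forbidden, violating the D-axiom.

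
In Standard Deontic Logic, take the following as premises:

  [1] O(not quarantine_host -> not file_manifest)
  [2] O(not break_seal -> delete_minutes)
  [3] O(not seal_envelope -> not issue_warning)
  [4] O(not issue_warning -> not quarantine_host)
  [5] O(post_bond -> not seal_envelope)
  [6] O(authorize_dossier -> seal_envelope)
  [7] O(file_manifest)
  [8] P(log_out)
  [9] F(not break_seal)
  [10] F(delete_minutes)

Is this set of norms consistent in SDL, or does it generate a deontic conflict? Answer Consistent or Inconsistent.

Premise 2 is O(not break_seal -> delete_minutes), but O(not break_seal) is not derivable from the premises, so it does not yield O(delete_minutes).
So O(delete_minutes) is not derivable, and the apparent clash with O(not delete_minutes) does not arise.
A world satisfying every obligation exists (e.g. authorize_dossier=false, break_seal=true, delete_minutes=false, file_manifest=true, issue_warning=true, log_out=false, post_bond=false, quarantine_host=true, seal_envelope=true); no atom is both obligatory and forbidden, so the set is consistent.

Consistent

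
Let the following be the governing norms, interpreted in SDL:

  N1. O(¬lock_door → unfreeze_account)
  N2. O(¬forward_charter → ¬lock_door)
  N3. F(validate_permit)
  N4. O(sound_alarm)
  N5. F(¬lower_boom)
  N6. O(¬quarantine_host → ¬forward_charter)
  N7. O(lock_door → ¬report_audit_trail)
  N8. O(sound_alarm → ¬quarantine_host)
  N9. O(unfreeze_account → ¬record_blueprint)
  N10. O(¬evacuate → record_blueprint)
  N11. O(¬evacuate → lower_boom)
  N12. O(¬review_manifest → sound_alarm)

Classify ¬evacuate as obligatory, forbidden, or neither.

Forbidden

Premise 4 states O(sound_alarm) outright.
Premise 8 is O(sound_alarm → ¬quarantine_host); since O(sound_alarm), deontic closure gives O(¬quarantine_host).
From O(¬quarantine_host) and premise 6, O(¬quarantine_host → ¬forward_charter), we obtain O(¬forward_charter).
With premise 2, O(¬forward_charter → ¬lock_door), the K-axiom yields O(¬lock_door).
Applying K to premise 1 (O(¬lock_door → unfreeze_account)) and O(¬lock_door) yields O(unfreeze_account).
With premise 9, O(unfreeze_account → ¬record_blueprint), the K-axiom yields O(¬record_blueprint).
Premise 10 is O(¬evacuate → record_blueprint); contrapositively O(¬record_blueprint → evacuate). Since O(¬record_blueprint) holds, K gives O(evacuate).
Premises 3, 5, 7, 11, 12 do not contribute to this derivation.
Thus O(evacuate), which is F(¬evacuate): ¬evacuate is forbidden.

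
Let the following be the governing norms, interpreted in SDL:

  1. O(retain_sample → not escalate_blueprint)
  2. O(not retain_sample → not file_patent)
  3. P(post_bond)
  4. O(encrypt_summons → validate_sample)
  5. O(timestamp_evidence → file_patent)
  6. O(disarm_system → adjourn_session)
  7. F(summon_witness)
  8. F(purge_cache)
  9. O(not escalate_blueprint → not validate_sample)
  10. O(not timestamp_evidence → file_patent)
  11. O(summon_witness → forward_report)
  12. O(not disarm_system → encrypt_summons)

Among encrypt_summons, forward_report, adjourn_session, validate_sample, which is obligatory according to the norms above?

By case analysis on not timestamp_evidence: premise 10 gives O(not timestamp_evidence → file_patent) and premise 5 gives O(timestamp_evidence → file_patent), so O(file_patent) either way.
Premise 2, O(not retain_sample → not file_patent), contraposes to O(file_patent → retain_sample); with O(file_patent) we get O(retain_sample).
Premise 1 is O(retain_sample → not escalate_blueprint); since O(retain_sample), deontic closure gives O(not escalate_blueprint).
From O(not escalate_blueprint) and premise 9, O(not escalate_blueprint → not validate_sample), we obtain O(not validate_sample).
The contrapositive of premise 4 (O(encrypt_summons → validate_sample)) is O(not validate_sample → not encrypt_summons), and O(not validate_sample) is already established, so O(not encrypt_summons).
The contrapositive of premise 12 (O(not disarm_system → encrypt_summons)) is O(not encrypt_summons → disarm_system), and O(not encrypt_summons) is already established, so O(disarm_system).
Applying K to premise 6 (O(disarm_system → adjourn_session)) and O(disarm_system) yields O(adjourn_session).
So O(adjourn_session) holds — adjourn_session is obligatory. None of the other listed options is made obligatory by any chain of premises.

adjourn_session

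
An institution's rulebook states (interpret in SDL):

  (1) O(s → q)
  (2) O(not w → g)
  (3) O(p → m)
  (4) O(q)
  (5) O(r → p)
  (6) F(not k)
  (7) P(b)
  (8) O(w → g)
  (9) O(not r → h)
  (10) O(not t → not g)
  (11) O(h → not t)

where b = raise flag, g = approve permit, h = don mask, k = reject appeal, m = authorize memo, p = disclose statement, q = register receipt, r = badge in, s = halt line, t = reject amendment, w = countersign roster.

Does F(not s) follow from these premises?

Premise 1 is O(s → q); even if O(q) held, inferring O(s) would be affirming the consequent — invalid.
No other premise forces O(s). An ideal world satisfying every premise can still have not s true, so F(not s) is not derivable.

No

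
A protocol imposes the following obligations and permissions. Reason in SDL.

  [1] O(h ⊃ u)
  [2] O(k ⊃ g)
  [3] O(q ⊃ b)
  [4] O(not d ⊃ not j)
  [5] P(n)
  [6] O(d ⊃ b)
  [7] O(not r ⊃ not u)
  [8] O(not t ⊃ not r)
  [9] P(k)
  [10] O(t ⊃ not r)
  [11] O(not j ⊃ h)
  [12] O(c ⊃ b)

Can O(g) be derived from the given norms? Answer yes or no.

No

Premise 2 is O(k ⊃ g), but O(k) is not derivable from the premises (the permission P(k) asserts only not O(not k), not O(k)), so it does not yield O(g).
No other premise forces O(g). An ideal world satisfying every premise can still have g false, so O(g) is not derivable.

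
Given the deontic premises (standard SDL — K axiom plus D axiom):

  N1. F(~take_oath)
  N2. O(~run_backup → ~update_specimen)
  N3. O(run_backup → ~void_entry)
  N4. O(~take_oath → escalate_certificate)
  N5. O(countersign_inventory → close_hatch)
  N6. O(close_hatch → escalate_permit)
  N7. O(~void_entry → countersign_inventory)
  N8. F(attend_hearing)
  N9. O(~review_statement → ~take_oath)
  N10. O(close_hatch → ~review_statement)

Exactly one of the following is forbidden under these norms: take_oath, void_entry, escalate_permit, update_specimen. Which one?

Premise 1, F(~take_oath), is equivalent to O(take_oath).
Premise 9 is O(~review_statement → ~take_oath); contrapositively O(take_oath → review_statement). Since O(take_oath) holds, K gives O(review_statement).
Premise 10 is O(close_hatch → ~review_statement); contrapositively O(review_statement → ~close_hatch). Since O(review_statement) holds, K gives O(~close_hatch).
Premise 5, O(countersign_inventory → close_hatch), contraposes to O(~close_hatch → ~countersign_inventory); with O(~close_hatch) we get O(~countersign_inventory).
Premise 7 is O(~void_entry → countersign_inventory); contrapositively O(~countersign_inventory → void_entry). Since O(~countersign_inventory) holds, K gives O(void_entry).
Premise 3, O(run_backup → ~void_entry), contraposes to O(void_entry → ~run_backup); with O(void_entry) we get O(~run_backup).
Applying K to premise 2 (O(~run_backup → ~update_specimen)) and O(~run_backup) yields O(~update_specimen).
So O(~update_specimen) holds, i.e. update_specimen is forbidden. None of the other listed options is forbidden under the premises.

update_specimen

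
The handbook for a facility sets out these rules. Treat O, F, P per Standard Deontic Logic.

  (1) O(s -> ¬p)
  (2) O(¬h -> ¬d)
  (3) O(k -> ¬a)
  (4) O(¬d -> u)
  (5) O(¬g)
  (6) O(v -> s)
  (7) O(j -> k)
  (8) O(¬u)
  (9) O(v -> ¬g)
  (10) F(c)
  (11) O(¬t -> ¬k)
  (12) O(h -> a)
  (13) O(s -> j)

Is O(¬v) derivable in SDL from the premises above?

From premise 8 we have O(¬u).
Premise 4 is O(¬d -> u); contrapositively O(¬u -> d). Since O(¬u) holds, K gives O(d).
Premise 2 is O(¬h -> ¬d); contrapositively O(d -> h). Since O(d) holds, K gives O(h).
Applying K to premise 12 (O(h -> a)) and O(h) yields O(a).
The contrapositive of premise 3 (O(k -> ¬a)) is O(a -> ¬k), and O(a) is already established, so O(¬k).
The contrapositive of premise 7 (O(j -> k)) is O(¬k -> ¬j), and O(¬k) is already established, so O(¬j).
Premise 13, O(s -> j), contraposes to O(¬j -> ¬s); with O(¬j) we get O(¬s).
The contrapositive of premise 6 (O(v -> s)) is O(¬s -> ¬v), and O(¬s) is already established, so O(¬v).
Premises 1, 5, 9, 10, 11 do not contribute to this derivation.
So O(¬v) follows.

Yes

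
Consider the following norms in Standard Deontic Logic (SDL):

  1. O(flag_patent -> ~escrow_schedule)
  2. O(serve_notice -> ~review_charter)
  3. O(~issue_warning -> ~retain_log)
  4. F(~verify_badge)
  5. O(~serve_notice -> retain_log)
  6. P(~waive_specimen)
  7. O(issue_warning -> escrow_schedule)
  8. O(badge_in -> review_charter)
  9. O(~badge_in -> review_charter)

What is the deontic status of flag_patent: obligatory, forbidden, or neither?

Forbidden

By case analysis on ~badge_in: premise 9 gives O(~badge_in -> review_charter) and premise 8 gives O(badge_in -> review_charter), so O(review_charter) either way.
Premise 2, O(serve_notice -> ~review_charter), contraposes to O(review_charter -> ~serve_notice); with O(review_charter) we get O(~serve_notice).
Applying K to premise 5 (O(~serve_notice -> retain_log)) and O(~serve_notice) yields O(retain_log).
The contrapositive of premise 3 (O(~issue_warning -> ~retain_log)) is O(retain_log -> issue_warning), and O(retain_log) is already established, so O(issue_warning).
From O(issue_warning) and premise 7, O(issue_warning -> escrow_schedule), we obtain O(escrow_schedule).
Premise 1 is O(flag_patent -> ~escrow_schedule); contrapositively O(escrow_schedule -> ~flag_patent). Since O(escrow_schedule) holds, K gives O(~flag_patent).
Premises 4, 6 do not contribute to this derivation.
Thus O(~flag_patent), which is F(flag_patent): flag_patent is forbidden.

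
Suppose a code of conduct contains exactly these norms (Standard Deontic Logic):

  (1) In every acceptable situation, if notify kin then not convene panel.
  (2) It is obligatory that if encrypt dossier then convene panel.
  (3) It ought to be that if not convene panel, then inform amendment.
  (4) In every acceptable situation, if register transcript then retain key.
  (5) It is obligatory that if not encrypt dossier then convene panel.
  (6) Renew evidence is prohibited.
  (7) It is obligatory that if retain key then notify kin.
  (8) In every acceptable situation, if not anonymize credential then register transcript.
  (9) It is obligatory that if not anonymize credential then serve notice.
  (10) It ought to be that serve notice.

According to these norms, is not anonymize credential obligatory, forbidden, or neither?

Premises 5 and 2 cover both cases: O(¬encrypt_dossier → convene_panel) and O(encrypt_dossier → convene_panel). Since ¬encrypt_dossier ∨ encrypt_dossier is a tautology, O(convene_panel) follows.
The contrapositive of premise 1 (O(notify_kin → ¬convene_panel)) is O(convene_panel → ¬notify_kin), and O(convene_panel) is already established, so O(¬notify_kin).
Premise 7, O(retain_key → notify_kin), contraposes to O(¬notify_kin → ¬retain_key); with O(¬notify_kin) we get O(¬retain_key).
Premise 4 is O(register_transcript → retain_key); contrapositively O(¬retain_key → ¬register_transcript). Since O(¬retain_key) holds, K gives O(¬register_transcript).
Premise 8, O(¬anonymize_credential → register_transcript), contraposes to O(¬register_transcript → anonymize_credential); with O(¬register_transcript) we get O(anonymize_credential).
Premises 3, 6, 9, 10 do not contribute to this derivation.
Thus O(anonymize_credential), which is F(¬anonymize_credential): ¬anonymize_credential is forbidden.

Forbidden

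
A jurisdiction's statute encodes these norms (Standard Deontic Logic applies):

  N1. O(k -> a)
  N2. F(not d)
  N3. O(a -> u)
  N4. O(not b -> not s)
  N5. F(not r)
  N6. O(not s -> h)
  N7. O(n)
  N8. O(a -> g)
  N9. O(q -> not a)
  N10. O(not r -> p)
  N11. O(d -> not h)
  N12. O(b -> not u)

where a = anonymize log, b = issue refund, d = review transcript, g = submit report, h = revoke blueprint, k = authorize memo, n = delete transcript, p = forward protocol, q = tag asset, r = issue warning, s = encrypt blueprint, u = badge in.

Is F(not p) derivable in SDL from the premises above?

Premise 10 is O(not r -> p), but O(not r) is not derivable from the premises, so it does not yield O(p).
No other premise forces O(p). An ideal world satisfying every premise can still have not p true, so F(not p) is not derivable.

No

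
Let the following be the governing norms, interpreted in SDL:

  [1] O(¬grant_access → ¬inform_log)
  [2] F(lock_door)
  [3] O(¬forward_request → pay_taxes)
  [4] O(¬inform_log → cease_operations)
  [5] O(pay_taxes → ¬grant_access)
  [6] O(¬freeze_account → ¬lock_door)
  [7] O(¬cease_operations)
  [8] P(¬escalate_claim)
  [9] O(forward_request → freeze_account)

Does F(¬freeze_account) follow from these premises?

Yes

Premise 7 gives O(¬cease_operations).
Premise 4 is O(¬inform_log → cease_operations); contrapositively O(¬cease_operations → inform_log). Since O(¬cease_operations) holds, K gives O(inform_log).
Premise 1, O(¬grant_access → ¬inform_log), contraposes to O(inform_log → grant_access); with O(inform_log) we get O(grant_access).
Premise 5 is O(pay_taxes → ¬grant_access); contrapositively O(grant_access → ¬pay_taxes). Since O(grant_access) holds, K gives O(¬pay_taxes).
The contrapositive of premise 3 (O(¬forward_request → pay_taxes)) is O(¬pay_taxes → forward_request), and O(¬pay_taxes) is already established, so O(forward_request).
Applying K to premise 9 (O(forward_request → freeze_account)) and O(forward_request) yields O(freeze_account).
Premises 2, 6, 8 do not contribute to this derivation.
So O(freeze_account) holds, i.e. F(¬freeze_account). The claim follows.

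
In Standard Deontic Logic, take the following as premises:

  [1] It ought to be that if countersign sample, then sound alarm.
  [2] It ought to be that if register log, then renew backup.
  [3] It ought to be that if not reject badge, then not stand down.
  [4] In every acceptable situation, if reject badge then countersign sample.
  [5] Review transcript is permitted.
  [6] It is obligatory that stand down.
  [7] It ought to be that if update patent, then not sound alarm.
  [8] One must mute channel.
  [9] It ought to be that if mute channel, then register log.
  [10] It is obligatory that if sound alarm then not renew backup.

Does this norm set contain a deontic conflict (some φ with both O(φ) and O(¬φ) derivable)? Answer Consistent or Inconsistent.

Inconsistent

Premise 8 gives O(mute_channel).
From O(mute_channel) and premise 9, O(mute_channel → register_log), we obtain O(register_log).
Premise 2 is O(register_log → renew_backup); since O(register_log), deontic closure gives O(renew_backup).
The contrapositive of premise 10 (O(sound_alarm → ¬renew_backup)) is O(renew_backup → ¬sound_alarm), and O(renew_backup) is already established, so O(¬sound_alarm).
Premise 1 is O(countersign_sample → sound_alarm); contrapositively O(¬sound_alarm → ¬countersign_sample). Since O(¬sound_alarm) holds, K gives O(¬countersign_sample).
The contrapositive of premise 4 (O(reject_badge → countersign_sample)) is O(¬countersign_sample → ¬reject_badge), and O(¬countersign_sample) is already established, so O(¬reject_badge).
From O(¬reject_badge) and premise 3, O(¬reject_badge → ¬stand_down), we obtain O(¬stand_down).
But premise 6 directly asserts O(stand_down).
We now have both O(¬stand_down) and O(stand_down) — stand_down is simultaneously obligatory and forbidden, violating the D-axiom.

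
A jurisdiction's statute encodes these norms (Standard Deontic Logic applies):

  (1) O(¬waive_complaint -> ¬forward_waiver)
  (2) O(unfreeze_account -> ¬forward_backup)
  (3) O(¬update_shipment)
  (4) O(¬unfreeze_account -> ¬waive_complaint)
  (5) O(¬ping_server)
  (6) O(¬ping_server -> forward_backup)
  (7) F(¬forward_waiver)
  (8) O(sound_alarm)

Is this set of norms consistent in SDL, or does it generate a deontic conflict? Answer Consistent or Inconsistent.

Premise 5 gives O(¬ping_server).
With premise 6, O(¬ping_server -> forward_backup), the K-axiom yields O(forward_backup).
Premise 2 is O(unfreeze_account -> ¬forward_backup); contrapositively O(forward_backup -> ¬unfreeze_account). Since O(forward_backup) holds, K gives O(¬unfreeze_account).
From O(¬unfreeze_account) and premise 4, O(¬unfreeze_account -> ¬waive_complaint), we obtain O(¬waive_complaint).
Applying K to premise 1 (O(¬waive_complaint -> ¬forward_waiver)) and O(¬waive_complaint) yields O(¬forward_waiver).
Yet premise 7 is F(¬forward_waiver), i.e. O(forward_waiver).
We now have both O(¬forward_waiver) and O(forward_waiver) — forward_waiver is simultaneously obligatory and forbidden, violating the D-axiom.

Inconsistent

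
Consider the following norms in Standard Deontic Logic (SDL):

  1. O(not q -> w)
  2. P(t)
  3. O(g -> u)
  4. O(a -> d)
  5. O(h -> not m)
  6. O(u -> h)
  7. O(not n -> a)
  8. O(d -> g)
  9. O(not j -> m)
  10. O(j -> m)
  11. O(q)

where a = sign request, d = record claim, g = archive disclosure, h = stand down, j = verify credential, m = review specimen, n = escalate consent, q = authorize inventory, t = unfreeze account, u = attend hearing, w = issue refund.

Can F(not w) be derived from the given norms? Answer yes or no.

Premise 1 is O(not q -> w), but O(not q) is not derivable from the premises, so it does not yield O(w).
No other premise forces O(w). An ideal world satisfying every premise can still have not w true, so F(not w) is not derivable.

No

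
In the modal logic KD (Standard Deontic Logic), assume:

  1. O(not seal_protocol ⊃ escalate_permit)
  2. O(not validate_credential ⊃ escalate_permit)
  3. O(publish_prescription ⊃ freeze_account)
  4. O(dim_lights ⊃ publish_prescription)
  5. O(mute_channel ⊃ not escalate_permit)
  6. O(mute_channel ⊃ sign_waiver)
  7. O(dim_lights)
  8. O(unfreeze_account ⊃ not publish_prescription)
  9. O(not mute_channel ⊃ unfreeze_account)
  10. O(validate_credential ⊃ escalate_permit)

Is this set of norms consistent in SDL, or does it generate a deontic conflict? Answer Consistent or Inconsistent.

By case analysis on not validate_credential: premise 2 gives O(not validate_credential ⊃ escalate_permit) and premise 10 gives O(validate_credential ⊃ escalate_permit), so O(escalate_permit) either way.
Premise 5, O(mute_channel ⊃ not escalate_permit), contraposes to O(escalate_permit ⊃ not mute_channel); with O(escalate_permit) we get O(not mute_channel).
With premise 9, O(not mute_channel ⊃ unfreeze_account), the K-axiom yields O(unfreeze_account).
From O(unfreeze_account) and premise 8, O(unfreeze_account ⊃ not publish_prescription), we obtain O(not publish_prescription).
Premise 4, O(dim_lights ⊃ publish_prescription), contraposes to O(not publish_prescription ⊃ not dim_lights); with O(not publish_prescription) we get O(not dim_lights).
Yet premise 7 states O(dim_lights).
We now have both O(not dim_lights) and O(dim_lights) — dim_lights is simultaneously obligatory and forbidden, violating the D-axiom.

Inconsistent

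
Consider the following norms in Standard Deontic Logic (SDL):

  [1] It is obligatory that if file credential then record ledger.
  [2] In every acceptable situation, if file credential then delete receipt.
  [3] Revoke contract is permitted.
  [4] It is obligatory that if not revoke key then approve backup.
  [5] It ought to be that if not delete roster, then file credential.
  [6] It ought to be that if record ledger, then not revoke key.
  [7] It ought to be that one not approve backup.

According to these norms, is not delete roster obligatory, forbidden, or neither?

Forbidden

Premise 7 gives O(¬approve_backup).
Premise 4, O(¬revoke_key → approve_backup), contraposes to O(¬approve_backup → revoke_key); with O(¬approve_backup) we get O(revoke_key).
The contrapositive of premise 6 (O(record_ledger → ¬revoke_key)) is O(revoke_key → ¬record_ledger), and O(revoke_key) is already established, so O(¬record_ledger).
Premise 1 is O(file_credential → record_ledger); contrapositively O(¬record_ledger → ¬file_credential). Since O(¬record_ledger) holds, K gives O(¬file_credential).
The contrapositive of premise 5 (O(¬delete_roster → file_credential)) is O(¬file_credential → delete_roster), and O(¬file_credential) is already established, so O(delete_roster).
Premises 2, 3 do not contribute to this derivation.
Thus O(delete_roster), which is F(¬delete_roster): ¬delete_roster is forbidden.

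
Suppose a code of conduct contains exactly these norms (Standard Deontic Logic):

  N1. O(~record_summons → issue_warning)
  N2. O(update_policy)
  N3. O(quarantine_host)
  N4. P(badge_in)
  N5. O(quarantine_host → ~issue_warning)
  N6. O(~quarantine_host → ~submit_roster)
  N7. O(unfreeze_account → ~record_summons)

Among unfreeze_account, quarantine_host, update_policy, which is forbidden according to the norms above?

unfreeze_account

Premise 3 gives O(quarantine_host).
Premise 5 is O(quarantine_host → ~issue_warning); since O(quarantine_host), deontic closure gives O(~issue_warning).
Premise 1, O(~record_summons → issue_warning), contraposes to O(~issue_warning → record_summons); with O(~issue_warning) we get O(record_summons).
Premise 7, O(unfreeze_account → ~record_summons), contraposes to O(record_summons → ~unfreeze_account); with O(record_summons) we get O(~unfreeze_account).
So O(~unfreeze_account) holds, i.e. unfreeze_account is forbidden. None of the other listed options is forbidden under the premises.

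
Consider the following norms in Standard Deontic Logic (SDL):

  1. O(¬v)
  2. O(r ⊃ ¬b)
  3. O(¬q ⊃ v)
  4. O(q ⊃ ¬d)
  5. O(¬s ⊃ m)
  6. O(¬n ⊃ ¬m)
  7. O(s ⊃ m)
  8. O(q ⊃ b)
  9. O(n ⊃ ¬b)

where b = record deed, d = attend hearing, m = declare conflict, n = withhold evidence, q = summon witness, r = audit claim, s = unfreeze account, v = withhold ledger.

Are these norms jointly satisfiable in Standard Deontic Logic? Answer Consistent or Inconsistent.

Inconsistent

Premises 7 and 5 cover both cases: O(s ⊃ m) and O(¬s ⊃ m). Since s ∨ ¬s is a tautology, O(m) follows.
Premise 6, O(¬n ⊃ ¬m), contraposes to O(m ⊃ n); with O(m) we get O(n).
From O(n) and premise 9, O(n ⊃ ¬b), we obtain O(¬b).
Premise 8 is O(q ⊃ b); contrapositively O(¬b ⊃ ¬q). Since O(¬b) holds, K gives O(¬q).
From O(¬q) and premise 3, O(¬q ⊃ v), we obtain O(v).
However, premise 1 gives O(¬v).
We now have both O(v) and O(¬v) — v is simultaneously obligatory and forbidden, violating the D-axiom.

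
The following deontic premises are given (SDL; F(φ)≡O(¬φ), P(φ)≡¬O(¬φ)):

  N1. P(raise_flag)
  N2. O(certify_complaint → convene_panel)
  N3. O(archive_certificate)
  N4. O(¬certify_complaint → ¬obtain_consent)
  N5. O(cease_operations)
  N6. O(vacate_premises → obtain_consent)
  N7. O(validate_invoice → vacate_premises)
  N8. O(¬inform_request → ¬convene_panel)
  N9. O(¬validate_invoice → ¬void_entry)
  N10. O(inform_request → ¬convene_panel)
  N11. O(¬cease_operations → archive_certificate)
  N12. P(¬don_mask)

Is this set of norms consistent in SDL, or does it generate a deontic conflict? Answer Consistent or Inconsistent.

Premise 11 is O(¬cease_operations → archive_certificate); even if O(archive_certificate) held, inferring O(¬cease_operations) would be affirming the consequent — invalid.
So O(¬cease_operations) is not derivable, and the apparent clash with O(cease_operations) does not arise.
A world satisfying every obligation exists (e.g. archive_certificate=true, cease_operations=true, certify_complaint=false, convene_panel=false, don_mask=false, inform_request=false, obtain_consent=false, raise_flag=false, vacate_premises=false, validate_invoice=false, void_entry=false); no atom is both obligatory and forbidden, so the set is consistent.

Consistent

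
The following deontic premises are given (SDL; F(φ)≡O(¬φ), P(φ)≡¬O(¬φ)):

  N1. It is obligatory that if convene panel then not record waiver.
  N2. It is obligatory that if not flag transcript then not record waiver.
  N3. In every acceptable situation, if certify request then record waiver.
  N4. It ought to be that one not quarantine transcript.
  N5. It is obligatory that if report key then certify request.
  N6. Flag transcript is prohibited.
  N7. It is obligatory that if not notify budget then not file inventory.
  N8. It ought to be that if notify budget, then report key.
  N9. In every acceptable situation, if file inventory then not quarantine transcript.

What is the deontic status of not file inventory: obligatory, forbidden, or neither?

Obligatory

Premise 6, F(flag_transcript), is equivalent to O(¬flag_transcript).
Premise 2 is O(¬flag_transcript → ¬record_waiver); since O(¬flag_transcript), deontic closure gives O(¬record_waiver).
The contrapositive of premise 3 (O(certify_request → record_waiver)) is O(¬record_waiver → ¬certify_request), and O(¬record_waiver) is already established, so O(¬certify_request).
Premise 5, O(report_key → certify_request), contraposes to O(¬certify_request → ¬report_key); with O(¬certify_request) we get O(¬report_key).
The contrapositive of premise 8 (O(notify_budget → report_key)) is O(¬report_key → ¬notify_budget), and O(¬report_key) is already established, so O(¬notify_budget).
Premise 7 is O(¬notify_budget → ¬file_inventory); since O(¬notify_budget), deontic closure gives O(¬file_inventory).
Premises 1, 4, 9 do not contribute to this derivation.
Hence ¬file_inventory is obligatory.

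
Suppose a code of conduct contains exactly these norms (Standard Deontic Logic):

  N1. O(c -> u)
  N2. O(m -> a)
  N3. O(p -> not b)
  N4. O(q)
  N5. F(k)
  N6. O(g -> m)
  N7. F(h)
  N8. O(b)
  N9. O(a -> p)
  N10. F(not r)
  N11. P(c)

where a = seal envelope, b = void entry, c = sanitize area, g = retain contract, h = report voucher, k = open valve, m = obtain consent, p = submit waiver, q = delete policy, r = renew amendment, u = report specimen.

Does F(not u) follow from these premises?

No

Premise 1 is O(c -> u), but O(c) is not derivable from the premises (the permission P(c) asserts only not O(not c), not O(c)), so it does not yield O(u).
No other premise forces O(u). An ideal world satisfying every premise can still have not u true, so F(not u) is not derivable.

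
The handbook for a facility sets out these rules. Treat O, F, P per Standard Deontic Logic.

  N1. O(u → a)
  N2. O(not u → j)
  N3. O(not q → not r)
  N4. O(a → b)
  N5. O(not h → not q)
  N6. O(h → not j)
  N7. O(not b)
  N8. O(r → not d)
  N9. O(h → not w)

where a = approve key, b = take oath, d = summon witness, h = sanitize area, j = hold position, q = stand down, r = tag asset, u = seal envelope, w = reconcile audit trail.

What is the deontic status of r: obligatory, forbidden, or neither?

Forbidden

From premise 7 we have O(not b).
Premise 4, O(a → b), contraposes to O(not b → not a); with O(not b) we get O(not a).
Premise 1 is O(u → a); contrapositively O(not a → not u). Since O(not a) holds, K gives O(not u).
From O(not u) and premise 2, O(not u → j), we obtain O(j).
The contrapositive of premise 6 (O(h → not j)) is O(j → not h), and O(j) is already established, so O(not h).
Applying K to premise 5 (O(not h → not q)) and O(not h) yields O(not q).
Applying K to premise 3 (O(not q → not r)) and O(not q) yields O(not r).
Premises 8, 9 do not contribute to this derivation.
Thus O(not r), which is F(r): r is forbidden.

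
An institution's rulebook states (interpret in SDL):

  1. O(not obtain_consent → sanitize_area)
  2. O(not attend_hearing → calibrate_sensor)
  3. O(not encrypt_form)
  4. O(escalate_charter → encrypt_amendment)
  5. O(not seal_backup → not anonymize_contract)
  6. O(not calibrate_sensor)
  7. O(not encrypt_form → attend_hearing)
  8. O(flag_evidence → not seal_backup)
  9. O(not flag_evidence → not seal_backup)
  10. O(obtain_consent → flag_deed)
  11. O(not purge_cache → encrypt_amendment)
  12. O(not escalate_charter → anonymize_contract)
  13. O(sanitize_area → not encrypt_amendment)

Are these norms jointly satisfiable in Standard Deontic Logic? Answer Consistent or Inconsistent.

Premise 2 is O(not attend_hearing → calibrate_sensor), but O(not attend_hearing) is not derivable from the premises, so it does not yield O(calibrate_sensor).
So O(calibrate_sensor) is not derivable, and the apparent clash with O(not calibrate_sensor) does not arise.
A world satisfying every obligation exists (e.g. anonymize_contract=false, attend_hearing=true, calibrate_sensor=false, encrypt_amendment=true, encrypt_form=false, escalate_charter=true, flag_deed=true, flag_evidence=false, obtain_consent=true, purge_cache=false, sanitize_area=false, seal_backup=false); no atom is both obligatory and forbidden, so the set is consistent.

Consistent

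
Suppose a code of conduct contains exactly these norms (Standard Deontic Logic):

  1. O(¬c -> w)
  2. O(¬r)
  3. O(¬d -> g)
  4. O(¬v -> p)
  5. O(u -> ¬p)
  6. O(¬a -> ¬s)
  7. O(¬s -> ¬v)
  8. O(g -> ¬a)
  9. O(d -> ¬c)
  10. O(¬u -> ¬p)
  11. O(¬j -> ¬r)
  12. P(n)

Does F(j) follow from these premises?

No

Premise 11 is O(¬j -> ¬r); even if O(¬r) held, inferring O(¬j) would be affirming the consequent — invalid.
No other premise forces O(¬j). An ideal world satisfying every premise can still have j true, so F(j) is not derivable.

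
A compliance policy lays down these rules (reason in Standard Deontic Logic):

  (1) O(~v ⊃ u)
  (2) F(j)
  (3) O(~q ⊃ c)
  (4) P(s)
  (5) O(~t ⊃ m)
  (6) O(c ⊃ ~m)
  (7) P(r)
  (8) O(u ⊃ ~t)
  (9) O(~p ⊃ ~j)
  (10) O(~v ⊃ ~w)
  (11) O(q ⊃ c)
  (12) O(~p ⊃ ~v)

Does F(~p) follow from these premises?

Premises 11 and 3 cover both cases: O(q ⊃ c) and O(~q ⊃ c). Since q ∨ ~q is a tautology, O(c) follows.
From O(c) and premise 6, O(c ⊃ ~m), we obtain O(~m).
Premise 5, O(~t ⊃ m), contraposes to O(~m ⊃ t); with O(~m) we get O(t).
Premise 8 is O(u ⊃ ~t); contrapositively O(t ⊃ ~u). Since O(t) holds, K gives O(~u).
Premise 1 is O(~v ⊃ u); contrapositively O(~u ⊃ v). Since O(~u) holds, K gives O(v).
Premise 12 is O(~p ⊃ ~v); contrapositively O(v ⊃ p). Since O(v) holds, K gives O(p).
Premises 2, 4, 7, 9, 10 do not contribute to this derivation.
So O(p) holds, i.e. F(~p). The claim follows.

Yes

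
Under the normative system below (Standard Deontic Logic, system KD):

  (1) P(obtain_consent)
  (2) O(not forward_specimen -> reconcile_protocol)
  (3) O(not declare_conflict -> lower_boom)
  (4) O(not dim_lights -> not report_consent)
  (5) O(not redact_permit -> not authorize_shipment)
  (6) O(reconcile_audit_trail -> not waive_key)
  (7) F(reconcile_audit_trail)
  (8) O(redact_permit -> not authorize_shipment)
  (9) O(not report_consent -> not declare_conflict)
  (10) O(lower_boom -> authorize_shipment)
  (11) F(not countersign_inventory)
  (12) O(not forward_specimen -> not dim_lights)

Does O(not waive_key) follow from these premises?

No

Premise 6 is O(reconcile_audit_trail -> not waive_key), but O(reconcile_audit_trail) is not derivable from the premises, so it does not yield O(not waive_key).
No other premise forces O(not waive_key). An ideal world satisfying every premise can still have not waive_key false, so O(not waive_key) is not derivable.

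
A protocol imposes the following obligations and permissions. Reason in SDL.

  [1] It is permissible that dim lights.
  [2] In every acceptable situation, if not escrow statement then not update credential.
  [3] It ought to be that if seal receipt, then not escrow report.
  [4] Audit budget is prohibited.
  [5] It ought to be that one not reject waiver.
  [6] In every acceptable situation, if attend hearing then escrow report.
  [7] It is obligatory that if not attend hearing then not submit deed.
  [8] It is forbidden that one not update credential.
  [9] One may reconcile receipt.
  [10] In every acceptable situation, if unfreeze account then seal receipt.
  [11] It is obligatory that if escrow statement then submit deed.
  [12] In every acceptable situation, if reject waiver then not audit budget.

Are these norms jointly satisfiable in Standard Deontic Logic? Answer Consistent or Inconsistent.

Premise 12 is O(reject_waiver → ¬audit_budget); even if O(¬audit_budget) held, inferring O(reject_waiver) would be affirming the consequent — invalid.
So O(reject_waiver) is not derivable, and the apparent clash with O(¬reject_waiver) does not arise.
A world satisfying every obligation exists (e.g. attend_hearing=true, audit_budget=false, dim_lights=false, escrow_report=true, escrow_statement=true, reconcile_receipt=false, reject_waiver=false, seal_receipt=false, submit_deed=true, unfreeze_account=false, update_credential=true); no atom is both obligatory and forbidden, so the set is consistent.

Consistent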